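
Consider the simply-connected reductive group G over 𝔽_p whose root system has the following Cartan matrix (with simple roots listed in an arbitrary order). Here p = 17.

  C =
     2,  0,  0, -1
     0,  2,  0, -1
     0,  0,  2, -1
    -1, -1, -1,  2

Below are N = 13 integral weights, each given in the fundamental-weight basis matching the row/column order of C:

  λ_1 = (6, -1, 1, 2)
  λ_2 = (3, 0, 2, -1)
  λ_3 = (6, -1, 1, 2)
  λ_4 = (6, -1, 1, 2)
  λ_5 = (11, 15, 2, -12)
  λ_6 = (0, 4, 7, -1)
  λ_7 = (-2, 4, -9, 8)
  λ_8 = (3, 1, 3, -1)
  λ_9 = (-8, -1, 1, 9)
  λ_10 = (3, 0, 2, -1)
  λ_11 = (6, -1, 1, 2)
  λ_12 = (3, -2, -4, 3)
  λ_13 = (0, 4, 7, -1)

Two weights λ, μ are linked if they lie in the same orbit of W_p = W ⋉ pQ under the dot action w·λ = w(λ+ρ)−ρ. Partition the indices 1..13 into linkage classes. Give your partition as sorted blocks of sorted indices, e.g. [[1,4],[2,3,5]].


Type D_4, rank 4, |W|=192; reorder rows/cols to standard.

Each λ_j+ρ reduced to Ā_17; 4-tuples below use C's row order:

    λ_1 → (7, 0, 2, 3)
    λ_2 → (4, 1, 3, 0)
    λ_3 → (7, 0, 2, 3)
    λ_4 → (7, 0, 2, 3)
    λ_5 → (1, 5, 8, 0)
    λ_6 → (1, 5, 8, 0)
    λ_7 → (1, 5, 8, 0)
    λ_8 → (4, 2, 4, 0)
    λ_9 → (7, 0, 2, 3)
    λ_10 → (4, 1, 3, 0)
    λ_11 → (7, 0, 2, 3)
    λ_12 → (4, 1, 3, 0)
    λ_13 → (1, 5, 8, 0)

4 distinct reps among the 13 weights ⇒ 4 W_17-linkage classes:

[[1, 3, 4, 9, 11], [2, 10, 12], [5, 6, 7, 13], [8]]


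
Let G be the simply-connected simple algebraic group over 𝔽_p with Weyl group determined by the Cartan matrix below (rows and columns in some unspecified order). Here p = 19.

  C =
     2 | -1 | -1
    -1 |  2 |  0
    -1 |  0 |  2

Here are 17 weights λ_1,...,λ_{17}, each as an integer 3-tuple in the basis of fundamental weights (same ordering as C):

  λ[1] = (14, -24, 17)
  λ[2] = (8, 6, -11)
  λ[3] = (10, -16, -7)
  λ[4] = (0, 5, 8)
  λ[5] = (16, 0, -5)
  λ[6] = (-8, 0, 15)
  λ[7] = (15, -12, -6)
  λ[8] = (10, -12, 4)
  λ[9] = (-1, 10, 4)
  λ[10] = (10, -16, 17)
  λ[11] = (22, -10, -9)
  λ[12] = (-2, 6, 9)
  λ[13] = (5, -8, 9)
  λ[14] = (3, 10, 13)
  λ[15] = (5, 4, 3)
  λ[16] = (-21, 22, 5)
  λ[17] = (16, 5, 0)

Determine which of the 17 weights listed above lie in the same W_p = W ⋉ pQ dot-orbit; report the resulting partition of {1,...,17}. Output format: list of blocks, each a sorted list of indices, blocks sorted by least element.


Type A_3, rank 3, |W|=24; reorder rows/cols to standard.

λ_j+ρ reflected into Ā_19 (⟨·,θ^∨⟩≤19); 3-tuples as given:

    1: (4, 1, 4)
    2: (1, 6, 9)
    3: (6, 5, 4)
    4: (1, 6, 9)
    5: (13, 1, 4)
    6: (1, 6, 9)
    7: (0, 11, 5)
    8: (0, 11, 5)
    9: (0, 11, 5)
    10: (4, 1, 4)
    11: (6, 5, 4)
    12: (1, 6, 9)
    13: (1, 6, 9)
    14: (4, 1, 4)
    15: (6, 5, 4)
    16: (5, 1, 10)
    17: (13, 1, 4)

Linkage partition of the 17 weights (6 classes, p=19):

[[1, 10, 14], [2, 4, 6, 12, 13], [3, 11, 15], [5, 17], [7, 8, 9], [16]]


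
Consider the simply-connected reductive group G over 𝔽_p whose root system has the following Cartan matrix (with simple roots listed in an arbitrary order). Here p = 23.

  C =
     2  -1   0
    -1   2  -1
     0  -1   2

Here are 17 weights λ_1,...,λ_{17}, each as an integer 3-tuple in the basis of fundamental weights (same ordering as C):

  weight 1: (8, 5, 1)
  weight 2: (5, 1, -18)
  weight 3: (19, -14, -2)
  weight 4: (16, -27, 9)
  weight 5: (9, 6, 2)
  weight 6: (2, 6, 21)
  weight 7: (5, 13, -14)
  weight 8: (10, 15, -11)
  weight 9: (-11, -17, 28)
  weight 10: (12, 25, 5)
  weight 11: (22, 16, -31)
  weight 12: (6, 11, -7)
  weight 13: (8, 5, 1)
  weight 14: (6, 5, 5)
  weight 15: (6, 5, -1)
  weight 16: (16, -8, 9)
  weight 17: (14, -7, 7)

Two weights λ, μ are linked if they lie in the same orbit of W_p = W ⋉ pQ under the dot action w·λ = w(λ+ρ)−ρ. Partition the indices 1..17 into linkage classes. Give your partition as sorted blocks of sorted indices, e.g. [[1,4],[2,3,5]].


Dynkin diagram of C (from the 4 off-diagonal −1 entries): A_3.

W_23-reps of the 17 weights in Ā_23 (same 3-coord order as C):

  λ_1+ρ ↦ (9, 6, 2) · λ_2+ρ ↦ (9, 6, 2) · λ_3+ρ ↦ (6, 1, 13) · λ_4+ρ ↦ (6, 1, 13) · λ_5+ρ ↦ (10, 7, 3) · λ_6+ρ ↦ (6, 1, 13) · λ_7+ρ ↦ (6, 1, 13) · λ_8+ρ ↦ (7, 6, 6) · λ_9+ρ ↦ (10, 7, 3) · λ_10+ρ ↦ (6, 1, 13) · λ_11+ρ ↦ (7, 6, 0) · λ_12+ρ ↦ (7, 6, 6) · λ_13+ρ ↦ (9, 6, 2) · λ_14+ρ ↦ (7, 6, 6) · λ_15+ρ ↦ (7, 6, 0) · λ_16+ρ ↦ (10, 7, 3) · λ_17+ρ ↦ (9, 6, 2)

Partition of {1..17} into 5 W_23-dot-orbits:

[[1, 2, 13, 17], [3, 4, 6, 7, 10], [5, 9, 16], [8, 12, 14], [11, 15]]


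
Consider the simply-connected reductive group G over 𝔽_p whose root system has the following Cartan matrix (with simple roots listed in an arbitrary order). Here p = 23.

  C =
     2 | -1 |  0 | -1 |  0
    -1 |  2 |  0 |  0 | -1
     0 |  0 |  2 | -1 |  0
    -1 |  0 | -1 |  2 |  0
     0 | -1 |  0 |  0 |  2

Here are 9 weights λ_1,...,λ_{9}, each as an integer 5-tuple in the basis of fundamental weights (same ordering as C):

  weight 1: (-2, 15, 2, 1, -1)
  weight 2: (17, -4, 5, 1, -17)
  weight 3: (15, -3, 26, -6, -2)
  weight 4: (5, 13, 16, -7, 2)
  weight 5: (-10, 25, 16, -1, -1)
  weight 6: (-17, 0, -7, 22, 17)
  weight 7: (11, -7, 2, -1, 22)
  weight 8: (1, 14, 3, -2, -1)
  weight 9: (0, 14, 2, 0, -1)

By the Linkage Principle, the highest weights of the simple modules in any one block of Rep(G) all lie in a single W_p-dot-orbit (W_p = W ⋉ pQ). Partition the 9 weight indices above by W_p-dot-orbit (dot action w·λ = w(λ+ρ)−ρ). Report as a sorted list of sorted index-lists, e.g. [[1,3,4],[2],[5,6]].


Root system A_5: the 5×5 matrix C matches after relabeling.

Ā_23 reps of the 9 weights (A_5, coords as presented):

  λ_1+ρ ↦ (1, 15, 3, 1, 0) · λ_2+ρ ↦ (1, 15, 3, 1, 0) · λ_3+ρ ↦ (4, 8, 7, 1, 1) · λ_4+ρ ↦ (0, 6, 0, 6, 8) · λ_5+ρ ↦ (0, 6, 0, 6, 8) · λ_6+ρ ↦ (1, 15, 3, 1, 0) · λ_7+ρ ↦ (0, 6, 0, 6, 8) · λ_8+ρ ↦ (1, 15, 3, 1, 0) · λ_9+ρ ↦ (1, 15, 3, 1, 0)

3 distinct reps among the 9 weights ⇒ 3 W_23-linkage classes:

[[1, 2, 6, 8, 9], [3], [4, 5, 7]]


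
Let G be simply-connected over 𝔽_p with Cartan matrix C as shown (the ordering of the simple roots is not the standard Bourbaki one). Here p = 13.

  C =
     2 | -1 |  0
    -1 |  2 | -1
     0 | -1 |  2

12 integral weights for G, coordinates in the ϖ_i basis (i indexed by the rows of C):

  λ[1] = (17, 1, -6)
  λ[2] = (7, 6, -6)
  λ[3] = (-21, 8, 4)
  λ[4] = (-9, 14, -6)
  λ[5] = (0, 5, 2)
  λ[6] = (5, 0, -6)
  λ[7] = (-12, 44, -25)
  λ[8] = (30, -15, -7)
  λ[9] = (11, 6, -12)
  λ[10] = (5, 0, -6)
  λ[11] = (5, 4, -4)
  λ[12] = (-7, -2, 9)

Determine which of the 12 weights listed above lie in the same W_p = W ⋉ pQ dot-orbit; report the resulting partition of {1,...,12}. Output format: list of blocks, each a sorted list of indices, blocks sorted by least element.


Dynkin diagram of C (from the 4 off-diagonal −1 entries): A_3.

Each λ_j+ρ reduced to Ā_13; 3-tuples below use C's row order:

  1: (6, 2, 3) · 2: (6, 2, 3) · 3: (2, 4, 1) · 4: (6, 2, 3) · 5: (1, 6, 3) · 6: (2, 4, 1) · 7: (6, 2, 3) · 8: (2, 4, 1) · 9: (2, 4, 1) · 10: (2, 4, 1) · 11: (6, 2, 3) · 12: (1, 6, 3)

3 distinct reps among the 12 weights ⇒ 3 W_13-linkage classes:

[[1, 2, 4, 7, 11], [3, 6, 8, 9, 10], [5, 12]]


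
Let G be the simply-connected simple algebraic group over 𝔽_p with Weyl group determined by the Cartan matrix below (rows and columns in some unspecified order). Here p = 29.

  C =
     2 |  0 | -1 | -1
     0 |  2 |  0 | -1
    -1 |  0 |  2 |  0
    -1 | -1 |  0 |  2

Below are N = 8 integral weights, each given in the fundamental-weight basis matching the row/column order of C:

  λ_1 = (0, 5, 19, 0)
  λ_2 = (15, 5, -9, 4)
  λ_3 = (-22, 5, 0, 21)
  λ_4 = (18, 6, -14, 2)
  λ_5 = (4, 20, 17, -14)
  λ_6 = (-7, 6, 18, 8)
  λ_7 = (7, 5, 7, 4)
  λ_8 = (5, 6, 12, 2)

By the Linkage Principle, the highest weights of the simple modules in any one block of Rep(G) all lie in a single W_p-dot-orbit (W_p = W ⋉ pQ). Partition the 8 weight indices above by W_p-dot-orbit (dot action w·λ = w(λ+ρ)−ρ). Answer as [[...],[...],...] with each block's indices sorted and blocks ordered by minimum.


Root system A_4: the 4×4 matrix C matches after relabeling.

λ_j+ρ reflected into Ā_29 (⟨·,θ^∨⟩≤29); 4-tuples as given:

    λ_1+ρ ↦ (1, 6, 20, 1)
    λ_2+ρ ↦ (8, 6, 8, 5)
    λ_3+ρ ↦ (1, 6, 20, 1)
    λ_4+ρ ↦ (6, 7, 13, 3)
    λ_5+ρ ↦ (8, 6, 8, 5)
    λ_6+ρ ↦ (6, 7, 13, 3)
    λ_7+ρ ↦ (8, 6, 8, 5)
    λ_8+ρ ↦ (6, 7, 13, 3)

Linkage partition of the 8 weights (3 classes, p=29):

[[1, 3], [2, 5, 7], [4, 6, 8]]


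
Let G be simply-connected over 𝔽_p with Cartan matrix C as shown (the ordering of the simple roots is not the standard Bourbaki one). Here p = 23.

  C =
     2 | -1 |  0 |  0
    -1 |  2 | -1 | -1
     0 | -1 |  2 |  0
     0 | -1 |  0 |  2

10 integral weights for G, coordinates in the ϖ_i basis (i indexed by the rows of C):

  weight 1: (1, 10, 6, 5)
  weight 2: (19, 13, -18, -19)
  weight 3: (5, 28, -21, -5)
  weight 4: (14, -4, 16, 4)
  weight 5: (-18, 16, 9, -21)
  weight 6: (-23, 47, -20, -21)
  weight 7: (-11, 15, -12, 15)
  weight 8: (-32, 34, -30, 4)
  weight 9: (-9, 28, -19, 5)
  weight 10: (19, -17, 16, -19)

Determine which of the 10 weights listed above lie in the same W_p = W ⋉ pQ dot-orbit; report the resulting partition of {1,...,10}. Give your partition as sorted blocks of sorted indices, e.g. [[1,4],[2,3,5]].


D_4 Cartan matrix, 4 simple roots permuted; ρ=(1,1,1,1).

Ā_23 reps of the 10 weights (D_4, coords as presented):

    [1] (1, 2, 4, 3)
    [2] (1, 2, 4, 3)
    [3] (4, 2, 6, 6)
    [4] (4, 2, 6, 6)
    [5] (3, 3, 10, 0)
    [6] (1, 2, 4, 3)
    [7] (1, 4, 2, 7)
    [8] (4, 2, 6, 6)
    [9] (4, 2, 6, 6)
    [10] (1, 2, 4, 3)

Grouping the 10 weights by Ā_23-representative: 4 linkage classes.

[[1, 2, 6, 10], [3, 4, 8, 9], [5], [7]]


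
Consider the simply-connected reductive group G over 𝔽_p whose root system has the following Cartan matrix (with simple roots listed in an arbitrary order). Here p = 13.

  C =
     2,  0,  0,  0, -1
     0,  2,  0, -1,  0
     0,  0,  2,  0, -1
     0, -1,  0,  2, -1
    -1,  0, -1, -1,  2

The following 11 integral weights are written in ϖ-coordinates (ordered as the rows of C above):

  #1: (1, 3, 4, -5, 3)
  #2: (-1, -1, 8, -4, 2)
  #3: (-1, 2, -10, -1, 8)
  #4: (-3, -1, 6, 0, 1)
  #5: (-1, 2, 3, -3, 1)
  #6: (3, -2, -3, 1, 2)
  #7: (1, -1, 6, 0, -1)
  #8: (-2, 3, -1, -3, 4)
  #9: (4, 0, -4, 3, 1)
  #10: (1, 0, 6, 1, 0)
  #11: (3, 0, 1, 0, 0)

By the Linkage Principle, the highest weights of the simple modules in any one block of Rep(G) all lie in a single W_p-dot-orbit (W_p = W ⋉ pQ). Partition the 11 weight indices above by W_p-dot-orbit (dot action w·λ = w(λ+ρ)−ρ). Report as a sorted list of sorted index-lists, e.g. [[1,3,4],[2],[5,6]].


Type D_5, rank 5, |W|=1920; reorder rows/cols to standard.

Each λ_j+ρ reduced to Ā_13; 5-tuples below use C's row order:

  λ_1 → (2, 0, 5, 2, 0);  λ_2 → (0, 3, 9, 0, 0);  λ_3 → (0, 3, 9, 0, 0);  λ_4 → (2, 0, 7, 1, 0);  λ_5 → (0, 1, 4, 2, 0);  λ_6 → (4, 1, 2, 1, 1);  λ_7 → (2, 0, 7, 1, 0);  λ_8 → (1, 2, 0, 2, 2);  λ_9 → (4, 1, 2, 1, 1);  λ_10 → (2, 0, 7, 1, 0);  λ_11 → (4, 1, 2, 1, 1)

Grouping the 11 weights by Ā_13-representative: 6 linkage classes.

[[1], [2, 3], [4, 7, 10], [5], [6, 9, 11], [8]]


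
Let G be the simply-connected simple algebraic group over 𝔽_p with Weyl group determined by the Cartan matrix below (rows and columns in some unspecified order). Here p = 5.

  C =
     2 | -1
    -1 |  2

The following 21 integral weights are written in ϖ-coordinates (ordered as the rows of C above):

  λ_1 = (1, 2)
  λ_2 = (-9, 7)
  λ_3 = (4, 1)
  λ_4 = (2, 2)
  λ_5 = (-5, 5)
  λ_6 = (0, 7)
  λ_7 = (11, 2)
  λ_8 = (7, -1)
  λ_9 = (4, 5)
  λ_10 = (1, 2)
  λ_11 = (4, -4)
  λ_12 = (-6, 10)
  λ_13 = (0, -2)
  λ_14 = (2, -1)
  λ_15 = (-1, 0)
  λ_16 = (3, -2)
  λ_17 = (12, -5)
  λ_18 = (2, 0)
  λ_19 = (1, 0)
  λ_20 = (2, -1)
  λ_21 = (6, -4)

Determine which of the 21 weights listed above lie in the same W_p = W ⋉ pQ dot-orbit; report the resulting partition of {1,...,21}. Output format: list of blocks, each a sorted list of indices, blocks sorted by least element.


A_2 Cartan matrix, 2 simple roots permuted; ρ=(1,1).

λ_j+ρ reflected into Ā_5 (⟨·,θ^∨⟩≤5); 2-tuples as given:

    λ_1+ρ ↦ (2, 3)
    λ_2+ρ ↦ (2, 3)
    λ_3+ρ ↦ (3, 0)
    λ_4+ρ ↦ (2, 2)
    λ_5+ρ ↦ (3, 1)
    λ_6+ρ ↦ (3, 1)
    λ_7+ρ ↦ (3, 0)
    λ_8+ρ ↦ (2, 3)
    λ_9+ρ ↦ (0, 1)
    λ_10+ρ ↦ (2, 3)
    λ_11+ρ ↦ (2, 3)
    λ_12+ρ ↦ (0, 1)
    λ_13+ρ ↦ (0, 1)
    λ_14+ρ ↦ (3, 0)
    λ_15+ρ ↦ (0, 1)
    λ_16+ρ ↦ (3, 1)
    λ_17+ρ ↦ (3, 1)
    λ_18+ρ ↦ (3, 1)
    λ_19+ρ ↦ (2, 1)
    λ_20+ρ ↦ (3, 0)
    λ_21+ρ ↦ (2, 1)

6 distinct reps among the 21 weights ⇒ 6 W_5-linkage classes:

[[1, 2, 8, 10, 11], [3, 7, 14, 20], [4], [5, 6, 16, 17, 18], [9, 12, 13, 15], [19, 21]]


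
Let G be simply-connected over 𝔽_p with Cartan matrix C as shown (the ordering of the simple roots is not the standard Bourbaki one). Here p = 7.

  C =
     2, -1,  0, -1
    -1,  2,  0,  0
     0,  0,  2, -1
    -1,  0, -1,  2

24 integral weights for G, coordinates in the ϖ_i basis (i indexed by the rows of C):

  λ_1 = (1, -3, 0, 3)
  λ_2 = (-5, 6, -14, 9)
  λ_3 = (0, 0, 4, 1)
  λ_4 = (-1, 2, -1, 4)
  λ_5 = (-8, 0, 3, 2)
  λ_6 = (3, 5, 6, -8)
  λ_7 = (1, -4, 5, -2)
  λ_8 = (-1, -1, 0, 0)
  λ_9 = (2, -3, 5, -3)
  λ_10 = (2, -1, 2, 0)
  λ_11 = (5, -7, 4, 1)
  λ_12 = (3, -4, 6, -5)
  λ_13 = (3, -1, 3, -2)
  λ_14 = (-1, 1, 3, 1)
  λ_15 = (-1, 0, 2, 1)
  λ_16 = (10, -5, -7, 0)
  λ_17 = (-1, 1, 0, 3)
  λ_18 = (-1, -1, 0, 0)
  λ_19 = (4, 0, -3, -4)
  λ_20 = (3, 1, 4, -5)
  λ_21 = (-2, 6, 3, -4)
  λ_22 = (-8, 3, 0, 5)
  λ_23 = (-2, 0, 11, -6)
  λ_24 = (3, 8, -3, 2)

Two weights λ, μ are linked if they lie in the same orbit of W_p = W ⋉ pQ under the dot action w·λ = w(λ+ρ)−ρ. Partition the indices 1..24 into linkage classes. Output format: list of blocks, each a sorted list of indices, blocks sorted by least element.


A_4 Cartan matrix, 4 simple roots permuted; ρ=(1,1,1,1).

Each λ_j+ρ reduced to Ā_7; 4-tuples below use C's row order:

  λ_1+ρ ↦ (0, 2, 1, 4)
  λ_2+ρ ↦ (3, 3, 0, 1)
  λ_3+ρ ↦ (0, 1, 3, 2)
  λ_4+ρ ↦ (0, 2, 1, 4)
  λ_5+ρ ↦ (3, 3, 0, 1)
  λ_6+ρ ↦ (3, 0, 3, 1)
  λ_7+ρ ↦ (1, 1, 4, 1)
  λ_8+ρ ↦ (0, 0, 1, 1)
  λ_9+ρ ↦ (1, 1, 4, 1)
  λ_10+ρ ↦ (3, 0, 3, 1)
  λ_11+ρ ↦ (0, 0, 1, 1)
  λ_12+ρ ↦ (3, 0, 3, 1)
  λ_13+ρ ↦ (3, 0, 3, 1)
  λ_14+ρ ↦ (0, 1, 3, 2)
  λ_15+ρ ↦ (0, 1, 3, 2)
  λ_16+ρ ↦ (1, 1, 4, 1)
  λ_17+ρ ↦ (0, 2, 1, 4)
  λ_18+ρ ↦ (0, 0, 1, 1)
  λ_19+ρ ↦ (0, 1, 3, 2)
  λ_20+ρ ↦ (0, 2, 1, 4)
  λ_21+ρ ↦ (3, 3, 0, 1)
  λ_22+ρ ↦ (3, 3, 0, 1)
  λ_23+ρ ↦ (0, 0, 1, 1)
  λ_24+ρ ↦ (0, 2, 1, 4)

The 24 indices split into 6 linkage classes (same alcove rep ⇔ same W_7-dot-orbit):

[[1, 4, 17, 20, 24], [2, 5, 21, 22], [3, 14, 15, 19], [6, 10, 12, 13], [7, 9, 16], [8, 11, 18, 23]]


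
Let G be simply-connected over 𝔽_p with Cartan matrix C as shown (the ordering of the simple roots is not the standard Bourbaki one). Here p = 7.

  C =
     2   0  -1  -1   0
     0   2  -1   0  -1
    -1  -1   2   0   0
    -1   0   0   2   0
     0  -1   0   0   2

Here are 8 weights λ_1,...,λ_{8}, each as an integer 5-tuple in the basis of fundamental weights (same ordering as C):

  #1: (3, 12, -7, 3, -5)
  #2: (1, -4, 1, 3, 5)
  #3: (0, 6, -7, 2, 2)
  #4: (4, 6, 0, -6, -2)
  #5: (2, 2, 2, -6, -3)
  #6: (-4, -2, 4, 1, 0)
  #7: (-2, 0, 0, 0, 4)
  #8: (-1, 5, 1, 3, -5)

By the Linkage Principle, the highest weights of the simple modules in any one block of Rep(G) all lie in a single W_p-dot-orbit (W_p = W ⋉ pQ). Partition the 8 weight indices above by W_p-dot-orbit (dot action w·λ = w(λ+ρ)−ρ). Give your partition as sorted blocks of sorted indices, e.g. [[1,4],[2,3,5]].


Cartan matrix: type A_5 (|W|=720); un-permuting the 5 rows.

Ā_7 reps of the 8 weights (A_5, coords as presented):

  [1] (3, 0, 1, 0, 1) · [2] (1, 1, 1, 0, 1) · [3] (2, 1, 1, 1, 0) · [4] (1, 1, 0, 0, 5) · [5] (2, 1, 1, 1, 0) · [6] (2, 1, 1, 1, 0) · [7] (1, 1, 0, 0, 5) · [8] (1, 1, 1, 0, 1)

The 8 indices split into 4 linkage classes (same alcove rep ⇔ same W_7-dot-orbit):

[[1], [2, 8], [3, 5, 6], [4, 7]]


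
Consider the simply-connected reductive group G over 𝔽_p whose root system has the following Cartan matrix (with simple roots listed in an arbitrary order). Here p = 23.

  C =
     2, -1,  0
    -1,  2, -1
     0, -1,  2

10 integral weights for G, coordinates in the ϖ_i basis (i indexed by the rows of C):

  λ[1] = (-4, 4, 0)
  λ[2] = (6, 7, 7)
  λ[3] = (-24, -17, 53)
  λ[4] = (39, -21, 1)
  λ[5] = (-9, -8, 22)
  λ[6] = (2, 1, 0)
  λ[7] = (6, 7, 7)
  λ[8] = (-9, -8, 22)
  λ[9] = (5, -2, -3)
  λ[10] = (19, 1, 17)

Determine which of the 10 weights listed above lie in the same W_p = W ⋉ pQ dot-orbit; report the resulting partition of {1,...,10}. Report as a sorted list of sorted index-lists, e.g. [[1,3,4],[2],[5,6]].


A_3 Cartan matrix, 3 simple roots permuted; ρ=(1,1,1).

W_23-reps of the 10 weights in Ā_23 (same 3-coord order as C):

  λ_1 → (3, 2, 1);  λ_2 → (7, 8, 8);  λ_3 → (7, 8, 8);  λ_4 → (3, 2, 1);  λ_5 → (7, 8, 8);  λ_6 → (3, 2, 1);  λ_7 → (7, 8, 8);  λ_8 → (7, 8, 8);  λ_9 → (3, 2, 1);  λ_10 → (3, 2, 1)

These 10 weights hit 2 W_23-dot-orbits; sizes (5, 5):

[[1, 4, 6, 9, 10], [2, 3, 5, 7, 8]]


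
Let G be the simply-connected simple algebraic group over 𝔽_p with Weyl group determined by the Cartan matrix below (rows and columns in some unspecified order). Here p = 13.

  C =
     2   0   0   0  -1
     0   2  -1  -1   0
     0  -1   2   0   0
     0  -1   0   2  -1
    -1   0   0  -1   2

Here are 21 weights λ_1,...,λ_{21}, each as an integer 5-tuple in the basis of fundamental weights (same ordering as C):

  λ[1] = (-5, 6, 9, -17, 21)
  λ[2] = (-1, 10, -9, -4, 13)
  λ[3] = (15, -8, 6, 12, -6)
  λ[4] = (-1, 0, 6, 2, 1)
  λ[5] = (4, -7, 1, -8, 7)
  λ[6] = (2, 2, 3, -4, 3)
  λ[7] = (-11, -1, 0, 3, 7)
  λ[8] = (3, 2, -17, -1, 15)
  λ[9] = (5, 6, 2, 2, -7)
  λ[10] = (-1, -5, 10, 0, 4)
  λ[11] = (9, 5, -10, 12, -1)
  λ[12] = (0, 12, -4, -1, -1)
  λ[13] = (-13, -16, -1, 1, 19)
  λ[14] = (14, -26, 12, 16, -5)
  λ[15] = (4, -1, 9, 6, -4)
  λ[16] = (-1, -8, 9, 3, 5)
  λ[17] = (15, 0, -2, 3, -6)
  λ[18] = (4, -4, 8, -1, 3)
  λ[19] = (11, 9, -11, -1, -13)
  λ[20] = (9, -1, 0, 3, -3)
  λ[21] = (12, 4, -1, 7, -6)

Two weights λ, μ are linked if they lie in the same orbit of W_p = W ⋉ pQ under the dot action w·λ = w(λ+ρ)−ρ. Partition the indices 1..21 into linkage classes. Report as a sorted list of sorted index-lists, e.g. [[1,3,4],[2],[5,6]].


C ↔ A_5 under row/col permutation; |W(A_5)| = 720.

W_13-reps of the 21 weights in Ā_13 (same 5-coord order as C):

  1: (3, 0, 4, 3, 1) · 2: (8, 0, 1, 2, 2) · 3: (0, 1, 7, 3, 2) · 4: (0, 1, 7, 3, 2) · 5: (0, 1, 7, 3, 2) · 6: (3, 0, 4, 3, 1) · 7: (8, 0, 1, 2, 2) · 8: (0, 4, 3, 3, 3) · 9: (0, 4, 3, 3, 3) · 10: (0, 1, 7, 3, 2) · 11: (0, 4, 3, 3, 3) · 12: (0, 10, 2, 0, 0) · 13: (0, 1, 7, 3, 2) · 14: (8, 0, 1, 2, 2) · 15: (3, 0, 4, 3, 1) · 16: (0, 4, 3, 3, 3) · 17: (8, 0, 1, 2, 2) · 18: (3, 0, 4, 3, 1) · 19: (0, 10, 2, 0, 0) · 20: (8, 0, 1, 2, 2) · 21: (0, 3, 5, 0, 5)

Grouping the 21 weights by Ā_13-representative: 6 linkage classes.

[[1, 6, 15, 18], [2, 7, 14, 17, 20], [3, 4, 5, 10, 13], [8, 9, 11, 16], [12, 19], [21]]


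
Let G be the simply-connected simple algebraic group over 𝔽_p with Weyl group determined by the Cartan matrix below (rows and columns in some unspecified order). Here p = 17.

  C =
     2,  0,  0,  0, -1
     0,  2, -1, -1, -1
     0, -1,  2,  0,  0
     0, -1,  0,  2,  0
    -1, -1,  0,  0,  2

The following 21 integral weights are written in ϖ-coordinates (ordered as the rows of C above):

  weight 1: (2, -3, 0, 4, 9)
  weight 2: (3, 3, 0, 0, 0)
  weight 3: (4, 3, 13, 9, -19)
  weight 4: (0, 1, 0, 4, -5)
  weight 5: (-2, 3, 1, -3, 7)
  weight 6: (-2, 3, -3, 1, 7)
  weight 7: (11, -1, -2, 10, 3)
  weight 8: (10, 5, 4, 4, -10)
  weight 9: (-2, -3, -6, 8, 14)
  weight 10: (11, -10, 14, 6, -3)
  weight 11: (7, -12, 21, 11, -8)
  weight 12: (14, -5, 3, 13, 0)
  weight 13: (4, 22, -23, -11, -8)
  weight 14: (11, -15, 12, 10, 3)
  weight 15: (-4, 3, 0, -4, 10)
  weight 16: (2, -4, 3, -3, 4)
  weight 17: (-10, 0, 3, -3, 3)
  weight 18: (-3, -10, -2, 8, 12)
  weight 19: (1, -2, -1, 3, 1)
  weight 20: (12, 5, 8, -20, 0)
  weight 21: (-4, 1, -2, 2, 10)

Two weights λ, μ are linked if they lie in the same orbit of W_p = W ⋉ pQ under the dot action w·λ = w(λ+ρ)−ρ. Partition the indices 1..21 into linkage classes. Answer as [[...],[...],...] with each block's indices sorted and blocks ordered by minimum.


D_5 Cartan matrix, 5 simple roots permuted; ρ=(1,1,1,1,1).

Each λ_j+ρ reduced to Ā_17; 5-tuples below use C's row order:

  [1] (3, 1, 1, 3, 0) · [2] (4, 4, 1, 1, 1) · [3] (2, 0, 1, 3, 1) · [4] (2, 0, 1, 3, 1) · [5] (1, 2, 2, 2, 1) · [6] (1, 2, 2, 2, 1) · [7] (2, 0, 9, 1, 1) · [8] (1, 2, 2, 2, 1) · [9] (4, 0, 2, 2, 1) · [10] (1, 2, 2, 2, 1) · [11] (4, 4, 1, 1, 1) · [12] (2, 0, 9, 1, 1) · [13] (4, 4, 1, 1, 1) · [14] (2, 0, 1, 3, 1) · [15] (3, 1, 1, 3, 0) · [16] (3, 1, 1, 3, 0) · [17] (3, 1, 1, 3, 0) · [18] (2, 0, 9, 1, 1) · [19] (2, 0, 1, 3, 1) · [20] (2, 0, 1, 3, 1) · [21] (3, 1, 1, 3, 0)

6 distinct reps among the 21 weights ⇒ 6 W_17-linkage classes:

[[1, 15, 16, 17, 21], [2, 11, 13], [3, 4, 14, 19, 20], [5, 6, 8, 10], [7, 12, 18], [9]]


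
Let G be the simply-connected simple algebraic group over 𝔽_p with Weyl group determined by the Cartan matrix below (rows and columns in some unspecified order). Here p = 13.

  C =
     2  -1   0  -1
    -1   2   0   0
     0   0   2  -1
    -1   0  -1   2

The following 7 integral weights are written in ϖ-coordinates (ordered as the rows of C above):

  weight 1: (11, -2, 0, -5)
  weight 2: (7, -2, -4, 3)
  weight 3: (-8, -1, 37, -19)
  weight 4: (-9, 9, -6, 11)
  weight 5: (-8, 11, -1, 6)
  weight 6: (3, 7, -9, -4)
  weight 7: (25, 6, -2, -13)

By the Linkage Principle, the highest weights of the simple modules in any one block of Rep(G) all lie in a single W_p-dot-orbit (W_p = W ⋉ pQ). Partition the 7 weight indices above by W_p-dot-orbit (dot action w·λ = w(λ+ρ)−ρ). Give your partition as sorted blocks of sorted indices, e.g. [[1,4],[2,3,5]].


Type A_4, rank 4, |W|=120; reorder rows/cols to standard.

Folding the 7 weights λ_j+ρ into Ā_13 (reps in the given 4-coord order):

  λ_1+ρ ↦ (7, 1, 3, 1)
  λ_2+ρ ↦ (7, 1, 3, 1)
  λ_3+ρ ↦ (7, 5, 0, 0)
  λ_4+ρ ↦ (7, 1, 3, 1)
  λ_5+ρ ↦ (7, 5, 0, 0)
  λ_6+ρ ↦ (7, 1, 3, 1)
  λ_7+ρ ↦ (7, 5, 0, 0)

Partition of {1..7} into 2 W_13-dot-orbits:

[[1, 2, 4, 6], [3, 5, 7]]


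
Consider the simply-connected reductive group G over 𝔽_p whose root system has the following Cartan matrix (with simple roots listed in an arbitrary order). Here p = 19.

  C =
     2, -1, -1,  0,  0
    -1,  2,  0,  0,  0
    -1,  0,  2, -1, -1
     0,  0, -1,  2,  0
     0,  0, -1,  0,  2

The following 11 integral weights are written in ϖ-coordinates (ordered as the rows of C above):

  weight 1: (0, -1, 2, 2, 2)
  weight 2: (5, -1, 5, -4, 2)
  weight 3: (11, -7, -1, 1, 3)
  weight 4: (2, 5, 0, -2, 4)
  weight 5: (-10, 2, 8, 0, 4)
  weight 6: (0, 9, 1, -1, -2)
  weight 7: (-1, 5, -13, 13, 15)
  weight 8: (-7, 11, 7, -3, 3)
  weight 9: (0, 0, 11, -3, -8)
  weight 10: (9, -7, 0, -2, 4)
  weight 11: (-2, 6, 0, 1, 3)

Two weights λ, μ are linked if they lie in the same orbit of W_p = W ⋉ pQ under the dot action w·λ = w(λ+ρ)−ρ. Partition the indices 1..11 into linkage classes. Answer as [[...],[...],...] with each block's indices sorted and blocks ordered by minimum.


Type D_5, rank 5, |W|=1920; reorder rows/cols to standard.

Ā_19 reps of the 11 weights (D_5, coords as presented):

    λ_1 → (1, 0, 3, 3, 3)
    λ_2 → (1, 0, 3, 3, 3)
    λ_3 → (1, 6, 0, 2, 4)
    λ_4 → (3, 6, 0, 1, 5)
    λ_5 → (3, 6, 0, 1, 5)
    λ_6 → (1, 10, 1, 0, 1)
    λ_7 → (1, 6, 0, 2, 4)
    λ_8 → (1, 6, 0, 2, 4)
    λ_9 → (1, 1, 3, 2, 7)
    λ_10 → (3, 6, 0, 1, 5)
    λ_11 → (1, 6, 0, 2, 4)

Linkage partition of the 11 weights (5 classes, p=19):

[[1, 2], [3, 7, 8, 11], [4, 5, 10], [6], [9]]


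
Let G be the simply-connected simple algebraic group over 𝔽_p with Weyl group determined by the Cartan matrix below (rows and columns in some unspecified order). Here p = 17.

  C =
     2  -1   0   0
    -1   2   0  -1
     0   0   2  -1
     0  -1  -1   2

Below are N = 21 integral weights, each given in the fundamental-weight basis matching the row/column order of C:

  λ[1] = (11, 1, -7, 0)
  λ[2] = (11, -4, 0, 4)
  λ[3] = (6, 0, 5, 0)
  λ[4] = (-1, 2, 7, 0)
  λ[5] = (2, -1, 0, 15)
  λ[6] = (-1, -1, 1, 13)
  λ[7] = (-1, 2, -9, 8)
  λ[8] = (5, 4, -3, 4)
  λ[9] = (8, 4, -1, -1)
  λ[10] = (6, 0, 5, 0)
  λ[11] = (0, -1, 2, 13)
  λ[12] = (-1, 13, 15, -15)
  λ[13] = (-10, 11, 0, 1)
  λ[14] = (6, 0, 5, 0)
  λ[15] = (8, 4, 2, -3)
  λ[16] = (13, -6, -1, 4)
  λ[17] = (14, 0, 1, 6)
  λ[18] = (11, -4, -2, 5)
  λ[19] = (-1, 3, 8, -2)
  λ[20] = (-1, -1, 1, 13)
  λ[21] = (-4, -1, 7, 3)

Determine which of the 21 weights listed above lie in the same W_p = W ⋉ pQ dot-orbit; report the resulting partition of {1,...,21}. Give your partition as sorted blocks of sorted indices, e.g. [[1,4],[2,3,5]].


A_4 Cartan matrix, 4 simple roots permuted; ρ=(1,1,1,1).

W_17-reps of the 21 weights in Ā_17 (same 4-coord order as C):

    [1] (9, 3, 1, 2)
    [2] (9, 3, 1, 2)
    [3] (7, 1, 6, 1)
    [4] (0, 3, 8, 1)
    [5] (0, 0, 2, 14)
    [6] (0, 0, 2, 14)
    [7] (0, 3, 8, 1)
    [8] (6, 5, 2, 3)
    [9] (9, 5, 0, 0)
    [10] (7, 1, 6, 1)
    [11] (0, 0, 2, 14)
    [12] (0, 0, 2, 14)
    [13] (9, 3, 1, 2)
    [14] (7, 1, 6, 1)
    [15] (9, 3, 1, 2)
    [16] (9, 5, 0, 0)
    [17] (7, 1, 6, 1)
    [18] (9, 3, 1, 2)
    [19] (0, 3, 8, 1)
    [20] (0, 0, 2, 14)
    [21] (0, 3, 8, 1)

These 21 weights hit 6 W_17-dot-orbits; sizes (5, 4, 4, 5, 1, 2):

[[1, 2, 13, 15, 18], [3, 10, 14, 17], [4, 7, 19, 21], [5, 6, 11, 12, 20], [8], [9, 16]]


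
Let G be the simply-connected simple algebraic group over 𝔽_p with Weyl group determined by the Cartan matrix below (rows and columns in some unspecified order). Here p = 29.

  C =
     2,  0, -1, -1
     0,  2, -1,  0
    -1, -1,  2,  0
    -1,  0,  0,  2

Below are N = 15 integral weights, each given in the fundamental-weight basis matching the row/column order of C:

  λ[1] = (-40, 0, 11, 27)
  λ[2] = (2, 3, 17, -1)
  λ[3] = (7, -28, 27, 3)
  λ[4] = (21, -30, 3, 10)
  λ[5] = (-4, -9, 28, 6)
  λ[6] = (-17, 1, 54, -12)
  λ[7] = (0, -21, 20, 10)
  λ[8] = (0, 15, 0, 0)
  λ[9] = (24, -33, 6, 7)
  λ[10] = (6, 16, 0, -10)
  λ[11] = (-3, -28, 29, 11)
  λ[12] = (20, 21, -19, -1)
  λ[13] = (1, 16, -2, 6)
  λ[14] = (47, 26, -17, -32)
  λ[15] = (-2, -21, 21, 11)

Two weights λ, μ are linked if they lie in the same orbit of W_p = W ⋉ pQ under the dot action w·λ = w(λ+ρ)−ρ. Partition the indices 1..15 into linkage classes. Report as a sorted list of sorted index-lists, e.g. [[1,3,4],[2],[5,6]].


Dynkin diagram of C (from the 6 off-diagonal −1 entries): A_4.

Each λ_j+ρ reduced to Ā_29; 4-tuples below use C's row order:

  λ_1+ρ ↦ (1, 16, 1, 1);  λ_2+ρ ↦ (3, 4, 18, 0);  λ_3+ρ ↦ (1, 16, 1, 7);  λ_4+ρ ↦ (3, 4, 18, 0);  λ_5+ρ ↦ (3, 4, 18, 0);  λ_6+ρ ↦ (1, 16, 1, 1);  λ_7+ρ ↦ (1, 16, 1, 7);  λ_8+ρ ↦ (1, 16, 1, 1);  λ_9+ρ ↦ (3, 4, 18, 0);  λ_10+ρ ↦ (1, 16, 1, 7);  λ_11+ρ ↦ (1, 16, 1, 1);  λ_12+ρ ↦ (3, 4, 18, 0);  λ_13+ρ ↦ (1, 16, 1, 7);  λ_14+ρ ↦ (1, 16, 1, 1);  λ_15+ρ ↦ (1, 16, 1, 7)

Partition of {1..15} into 3 W_29-dot-orbits:

[[1, 6, 8, 11, 14], [2, 4, 5, 9, 12], [3, 7, 10, 13, 15]]


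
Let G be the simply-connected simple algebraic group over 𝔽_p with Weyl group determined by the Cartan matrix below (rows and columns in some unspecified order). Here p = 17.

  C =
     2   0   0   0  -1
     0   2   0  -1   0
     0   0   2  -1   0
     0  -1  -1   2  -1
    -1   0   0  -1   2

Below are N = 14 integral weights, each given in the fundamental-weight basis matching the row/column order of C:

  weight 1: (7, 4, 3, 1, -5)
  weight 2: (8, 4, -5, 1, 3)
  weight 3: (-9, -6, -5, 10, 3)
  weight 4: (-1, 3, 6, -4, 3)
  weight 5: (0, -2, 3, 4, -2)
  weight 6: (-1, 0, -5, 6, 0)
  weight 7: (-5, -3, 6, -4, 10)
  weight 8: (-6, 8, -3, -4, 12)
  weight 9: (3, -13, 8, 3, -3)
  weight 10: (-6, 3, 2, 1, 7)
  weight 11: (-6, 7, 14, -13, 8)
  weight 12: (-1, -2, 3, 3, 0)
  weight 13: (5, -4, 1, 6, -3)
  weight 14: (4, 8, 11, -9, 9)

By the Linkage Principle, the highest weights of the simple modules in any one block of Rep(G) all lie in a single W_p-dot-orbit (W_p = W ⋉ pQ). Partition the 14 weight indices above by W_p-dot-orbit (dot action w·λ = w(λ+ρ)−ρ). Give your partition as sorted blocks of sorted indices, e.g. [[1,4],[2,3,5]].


Cartan matrix: type D_5 (|W|=1920); un-permuting the 5 rows.

Folding the 14 weights λ_j+ρ into Ā_17 (reps in the given 5-coord order):

  λ_1+ρ ↦ (4, 3, 2, 2, 2) · λ_2+ρ ↦ (6, 2, 1, 1, 2) · λ_3+ρ ↦ (4, 3, 2, 2, 2) · λ_4+ρ ↦ (0, 1, 4, 3, 1) · λ_5+ρ ↦ (0, 1, 4, 3, 1) · λ_6+ρ ↦ (0, 1, 4, 3, 1) · λ_7+ρ ↦ (4, 3, 2, 2, 2) · λ_8+ρ ↦ (3, 4, 3, 0, 2) · λ_9+ρ ↦ (6, 2, 1, 1, 2) · λ_10+ρ ↦ (3, 4, 3, 0, 2) · λ_11+ρ ↦ (3, 4, 3, 0, 2) · λ_12+ρ ↦ (0, 1, 4, 3, 1) · λ_13+ρ ↦ (4, 3, 2, 2, 2) · λ_14+ρ ↦ (6, 2, 1, 1, 2)

Partition of {1..14} into 4 W_17-dot-orbits:

[[1, 3, 7, 13], [2, 9, 14], [4, 5, 6, 12], [8, 10, 11]]


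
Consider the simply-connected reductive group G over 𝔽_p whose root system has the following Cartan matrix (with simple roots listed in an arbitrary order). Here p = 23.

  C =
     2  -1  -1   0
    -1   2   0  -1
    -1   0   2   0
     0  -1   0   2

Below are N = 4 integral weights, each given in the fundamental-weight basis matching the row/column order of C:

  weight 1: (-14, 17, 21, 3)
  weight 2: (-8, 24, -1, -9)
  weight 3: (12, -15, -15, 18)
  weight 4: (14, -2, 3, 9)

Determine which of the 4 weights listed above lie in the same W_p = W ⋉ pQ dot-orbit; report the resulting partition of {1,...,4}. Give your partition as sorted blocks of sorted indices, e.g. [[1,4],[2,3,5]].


A_4 Cartan matrix, 4 simple roots permuted; ρ=(1,1,1,1).

Alcove-folded reps (p=23, 4 weights, presented ϖ-order):

  λ_1 → (13, 1, 1, 4) · λ_2 → (0, 10, 5, 6) · λ_3 → (13, 1, 1, 4) · λ_4 → (13, 1, 1, 4)

2 distinct reps among the 4 weights ⇒ 2 W_23-linkage classes:

[[1, 3, 4], [2]]


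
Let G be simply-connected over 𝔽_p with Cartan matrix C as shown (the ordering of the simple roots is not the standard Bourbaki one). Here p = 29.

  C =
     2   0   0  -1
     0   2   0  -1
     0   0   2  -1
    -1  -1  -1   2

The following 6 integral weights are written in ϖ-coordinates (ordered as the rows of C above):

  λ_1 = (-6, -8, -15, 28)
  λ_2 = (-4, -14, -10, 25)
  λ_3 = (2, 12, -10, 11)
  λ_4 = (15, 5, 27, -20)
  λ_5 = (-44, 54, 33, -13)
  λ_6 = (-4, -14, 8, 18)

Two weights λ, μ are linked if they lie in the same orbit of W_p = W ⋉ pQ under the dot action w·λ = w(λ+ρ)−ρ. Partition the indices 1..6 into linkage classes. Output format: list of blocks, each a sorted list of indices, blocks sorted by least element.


Root system D_4: the 4×4 matrix C matches after relabeling.

λ_j+ρ reflected into Ā_29 (⟨·,θ^∨⟩≤29); 4-tuples as given:

    [1] (5, 7, 14, 0)
    [2] (3, 13, 9, 1)
    [3] (3, 13, 9, 1)
    [4] (3, 13, 9, 1)
    [5] (5, 7, 14, 0)
    [6] (3, 13, 9, 1)

Grouping the 6 weights by Ā_29-representative: 2 linkage classes.

[[1, 5], [2, 3, 4, 6]]


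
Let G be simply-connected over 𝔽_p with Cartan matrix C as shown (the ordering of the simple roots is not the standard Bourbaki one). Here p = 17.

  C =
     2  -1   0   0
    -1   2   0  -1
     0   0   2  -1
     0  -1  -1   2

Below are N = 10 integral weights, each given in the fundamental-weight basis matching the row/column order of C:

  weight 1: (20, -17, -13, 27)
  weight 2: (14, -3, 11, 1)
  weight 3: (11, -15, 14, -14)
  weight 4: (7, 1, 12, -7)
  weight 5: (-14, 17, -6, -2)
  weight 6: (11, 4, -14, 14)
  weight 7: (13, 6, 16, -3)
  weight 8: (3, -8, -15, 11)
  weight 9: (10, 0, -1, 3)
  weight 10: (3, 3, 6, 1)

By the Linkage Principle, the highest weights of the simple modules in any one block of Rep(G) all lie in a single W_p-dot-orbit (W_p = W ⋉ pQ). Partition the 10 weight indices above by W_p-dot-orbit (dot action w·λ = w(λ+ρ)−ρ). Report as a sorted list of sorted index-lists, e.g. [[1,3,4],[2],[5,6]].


Root system A_4: the 4×4 matrix C matches after relabeling.

λ_j+ρ reflected into Ā_17 (⟨·,θ^∨⟩≤17); 4-tuples as given:

    λ_1 → (11, 1, 0, 4)
    λ_2 → (3, 2, 2, 0)
    λ_3 → (3, 2, 2, 0)
    λ_4 → (4, 4, 7, 2)
    λ_5 → (11, 1, 0, 4)
    λ_6 → (3, 2, 2, 0)
    λ_7 → (3, 2, 2, 0)
    λ_8 → (2, 3, 5, 4)
    λ_9 → (11, 1, 0, 4)
    λ_10 → (4, 4, 7, 2)

The 10 indices split into 4 linkage classes (same alcove rep ⇔ same W_17-dot-orbit):

[[1, 5, 9], [2, 3, 6, 7], [4, 10], [8]]


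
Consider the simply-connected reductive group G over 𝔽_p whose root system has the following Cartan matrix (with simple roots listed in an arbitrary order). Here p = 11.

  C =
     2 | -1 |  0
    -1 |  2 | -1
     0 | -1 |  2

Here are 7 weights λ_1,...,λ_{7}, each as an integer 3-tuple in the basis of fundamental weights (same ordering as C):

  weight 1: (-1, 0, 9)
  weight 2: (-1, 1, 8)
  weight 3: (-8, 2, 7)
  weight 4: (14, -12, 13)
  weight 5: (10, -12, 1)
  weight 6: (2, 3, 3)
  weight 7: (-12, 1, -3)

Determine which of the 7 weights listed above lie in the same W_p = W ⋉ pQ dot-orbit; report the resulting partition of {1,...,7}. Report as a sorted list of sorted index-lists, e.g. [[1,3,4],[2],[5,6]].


Cartan matrix: type A_3 (|W|=24); un-permuting the 3 rows.

Folding the 7 weights λ_j+ρ into Ā_11 (reps in the given 3-coord order):

  λ_1+ρ ↦ (0, 1, 10) · λ_2+ρ ↦ (0, 2, 9) · λ_3+ρ ↦ (3, 4, 4) · λ_4+ρ ↦ (3, 4, 4) · λ_5+ρ ↦ (0, 2, 9) · λ_6+ρ ↦ (3, 4, 4) · λ_7+ρ ↦ (0, 2, 9)

The 7 indices split into 3 linkage classes (same alcove rep ⇔ same W_11-dot-orbit):

[[1], [2, 5, 7], [3, 4, 6]]


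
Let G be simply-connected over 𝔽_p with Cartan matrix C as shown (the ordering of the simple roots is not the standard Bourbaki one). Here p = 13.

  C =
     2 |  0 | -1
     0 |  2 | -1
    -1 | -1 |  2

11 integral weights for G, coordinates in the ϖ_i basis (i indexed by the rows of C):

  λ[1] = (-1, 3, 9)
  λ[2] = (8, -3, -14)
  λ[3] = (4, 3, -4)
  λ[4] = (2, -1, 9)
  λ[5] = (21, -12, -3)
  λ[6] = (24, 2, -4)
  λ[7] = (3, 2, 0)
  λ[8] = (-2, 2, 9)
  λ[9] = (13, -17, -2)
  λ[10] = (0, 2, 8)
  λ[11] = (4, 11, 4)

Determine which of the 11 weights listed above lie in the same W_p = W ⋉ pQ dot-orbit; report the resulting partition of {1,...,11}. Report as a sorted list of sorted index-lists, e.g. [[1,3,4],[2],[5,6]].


Type A_3, rank 3, |W|=24; reorder rows/cols to standard.

W_13-reps of the 11 weights in Ā_13 (same 3-coord order as C):

  λ_1+ρ ↦ (1, 3, 9);  λ_2+ρ ↦ (0, 7, 4);  λ_3+ρ ↦ (2, 1, 3);  λ_4+ρ ↦ (3, 0, 10);  λ_5+ρ ↦ (0, 7, 4);  λ_6+ρ ↦ (1, 3, 9);  λ_7+ρ ↦ (4, 3, 1);  λ_8+ρ ↦ (1, 3, 9);  λ_9+ρ ↦ (1, 3, 9);  λ_10+ρ ↦ (1, 3, 9);  λ_11+ρ ↦ (4, 3, 1)

5 distinct reps among the 11 weights ⇒ 5 W_13-linkage classes:

[[1, 6, 8, 9, 10], [2, 5], [3], [4], [7, 11]]


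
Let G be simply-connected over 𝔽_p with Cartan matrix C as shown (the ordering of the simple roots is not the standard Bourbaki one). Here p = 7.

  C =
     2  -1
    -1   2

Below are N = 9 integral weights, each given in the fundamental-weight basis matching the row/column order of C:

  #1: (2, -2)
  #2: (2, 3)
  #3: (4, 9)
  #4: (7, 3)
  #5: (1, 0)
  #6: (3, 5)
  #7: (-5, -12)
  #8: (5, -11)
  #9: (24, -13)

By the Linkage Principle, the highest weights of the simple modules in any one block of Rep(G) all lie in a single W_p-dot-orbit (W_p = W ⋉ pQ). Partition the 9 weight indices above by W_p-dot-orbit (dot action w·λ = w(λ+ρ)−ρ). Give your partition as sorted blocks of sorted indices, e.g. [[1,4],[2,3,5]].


Cartan matrix: type A_2 (|W|=6); un-permuting the 2 rows.

Ā_7 reps of the 9 weights (A_2, coords as presented):

  [1] (2, 1)
  [2] (3, 4)
  [3] (2, 1)
  [4] (2, 1)
  [5] (2, 1)
  [6] (1, 3)
  [7] (1, 3)
  [8] (1, 3)
  [9] (2, 1)

3 distinct reps among the 9 weights ⇒ 3 W_7-linkage classes:

[[1, 3, 4, 5, 9], [2], [6, 7, 8]]


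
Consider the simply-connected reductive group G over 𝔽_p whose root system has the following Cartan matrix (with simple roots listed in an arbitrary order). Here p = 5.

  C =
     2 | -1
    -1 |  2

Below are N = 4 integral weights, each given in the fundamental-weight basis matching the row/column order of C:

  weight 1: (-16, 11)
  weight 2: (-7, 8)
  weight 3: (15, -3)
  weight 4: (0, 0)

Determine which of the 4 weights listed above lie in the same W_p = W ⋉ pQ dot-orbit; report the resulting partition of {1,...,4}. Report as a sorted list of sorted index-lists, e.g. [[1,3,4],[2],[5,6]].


Root system A_2: the 2×2 matrix C matches after relabeling.

W_5-reps of the 4 weights in Ā_5 (same 2-coord order as C):

    [1] (3, 0)
    [2] (1, 1)
    [3] (1, 1)
    [4] (1, 1)

These 4 weights hit 2 W_5-dot-orbits; sizes (1, 3):

[[1], [2, 3, 4]]


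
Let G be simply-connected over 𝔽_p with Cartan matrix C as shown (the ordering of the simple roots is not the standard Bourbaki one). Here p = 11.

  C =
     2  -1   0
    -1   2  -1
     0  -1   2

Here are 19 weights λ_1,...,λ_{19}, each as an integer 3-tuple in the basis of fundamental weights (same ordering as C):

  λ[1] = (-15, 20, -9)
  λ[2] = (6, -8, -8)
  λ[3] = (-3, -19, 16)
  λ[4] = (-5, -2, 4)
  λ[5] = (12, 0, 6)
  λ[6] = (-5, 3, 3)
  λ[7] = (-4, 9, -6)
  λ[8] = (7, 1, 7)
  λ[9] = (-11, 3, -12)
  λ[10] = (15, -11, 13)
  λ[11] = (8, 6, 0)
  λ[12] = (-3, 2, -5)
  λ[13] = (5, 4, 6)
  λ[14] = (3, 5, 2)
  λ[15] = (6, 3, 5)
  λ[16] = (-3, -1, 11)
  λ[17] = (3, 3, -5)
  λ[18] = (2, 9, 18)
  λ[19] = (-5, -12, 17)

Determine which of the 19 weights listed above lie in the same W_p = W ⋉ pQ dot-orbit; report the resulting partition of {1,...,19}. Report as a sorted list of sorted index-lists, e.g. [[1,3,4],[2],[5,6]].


Cartan matrix: type A_3 (|W|=24); un-permuting the 3 rows.

Folding the 19 weights λ_j+ρ into Ā_11 (reps in the given 3-coord order):

  λ_1 → (1, 2, 1);  λ_2 → (4, 0, 4);  λ_3 → (2, 6, 1);  λ_4 → (1, 4, 0);  λ_5 → (1, 2, 1);  λ_6 → (4, 0, 4);  λ_7 → (3, 2, 5);  λ_8 → (1, 2, 1);  λ_9 → (1, 4, 0);  λ_10 → (3, 2, 5);  λ_11 → (3, 2, 5);  λ_12 → (1, 2, 1);  λ_13 → (1, 4, 0);  λ_14 → (2, 6, 1);  λ_15 → (1, 4, 0);  λ_16 → (1, 1, 9);  λ_17 → (4, 0, 4);  λ_18 → (1, 2, 1);  λ_19 → (4, 0, 4)

The 19 indices split into 6 linkage classes (same alcove rep ⇔ same W_11-dot-orbit):

[[1, 5, 8, 12, 18], [2, 6, 17, 19], [3, 14], [4, 9, 13, 15], [7, 10, 11], [16]]


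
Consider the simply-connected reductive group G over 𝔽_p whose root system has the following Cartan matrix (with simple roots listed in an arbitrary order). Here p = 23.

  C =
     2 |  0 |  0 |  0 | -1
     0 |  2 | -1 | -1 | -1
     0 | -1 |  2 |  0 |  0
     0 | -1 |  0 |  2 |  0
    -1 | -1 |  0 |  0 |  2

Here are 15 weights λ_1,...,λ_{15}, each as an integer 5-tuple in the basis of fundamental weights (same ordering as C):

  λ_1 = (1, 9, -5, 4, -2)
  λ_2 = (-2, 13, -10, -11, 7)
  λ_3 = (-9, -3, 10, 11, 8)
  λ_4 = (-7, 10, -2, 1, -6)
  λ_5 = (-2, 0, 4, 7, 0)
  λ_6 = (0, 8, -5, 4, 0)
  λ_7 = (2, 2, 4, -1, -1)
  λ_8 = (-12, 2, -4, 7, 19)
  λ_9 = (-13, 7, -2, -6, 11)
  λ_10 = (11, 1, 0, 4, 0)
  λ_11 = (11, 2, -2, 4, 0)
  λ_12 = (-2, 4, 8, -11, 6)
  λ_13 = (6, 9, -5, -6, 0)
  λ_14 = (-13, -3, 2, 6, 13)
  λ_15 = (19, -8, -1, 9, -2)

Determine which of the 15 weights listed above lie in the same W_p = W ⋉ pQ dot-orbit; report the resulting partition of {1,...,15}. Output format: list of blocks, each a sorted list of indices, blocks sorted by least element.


D_5 Cartan matrix, 5 simple roots permuted; ρ=(1,1,1,1,1).

λ_j+ρ reflected into Ā_23 (⟨·,θ^∨⟩≤23); 5-tuples as given:

  [1] (1, 5, 4, 5, 1) · [2] (1, 5, 4, 5, 1) · [3] (1, 5, 4, 5, 1) · [4] (5, 1, 0, 1, 5) · [5] (1, 1, 5, 8, 0) · [6] (1, 5, 4, 5, 1) · [7] (3, 3, 5, 0, 0) · [8] (3, 3, 5, 0, 0) · [9] (12, 2, 1, 5, 0) · [10] (12, 2, 1, 5, 0) · [11] (12, 2, 1, 5, 0) · [12] (1, 5, 4, 5, 1) · [13] (7, 1, 4, 5, 1) · [14] (12, 2, 1, 5, 0) · [15] (12, 2, 1, 5, 0)

6 distinct reps among the 15 weights ⇒ 6 W_23-linkage classes:

[[1, 2, 3, 6, 12], [4], [5], [7, 8], [9, 10, 11, 14, 15], [13]]
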